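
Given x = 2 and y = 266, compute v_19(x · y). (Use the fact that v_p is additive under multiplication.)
v_19(532) = 1

v_p(x) = 0 (factor: 2 = 19^0 · 2); v_p(y) = 1 (factor: 266 = 19^1 · 14). Additivity: v_p(xy) = v_p(x) + v_p(y) = 0 + 1 = 1. (Direct check: xy = 532 = 19^1 · (28).)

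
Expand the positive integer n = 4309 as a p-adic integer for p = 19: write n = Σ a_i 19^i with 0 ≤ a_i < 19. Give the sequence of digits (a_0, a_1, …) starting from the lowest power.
(a_0, a_1, …) = (15, 17, 11)

Repeated division by 19 gives the digits low-to-high: 4309 = 15 + 17·19^1 + 11·19^2. Digit sequence: (15, 17, 11).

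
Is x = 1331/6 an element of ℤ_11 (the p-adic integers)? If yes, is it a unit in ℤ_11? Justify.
x ∈ ℤ_11 but not a unit; v_11(x) = 3 > 0

ℤ_11 = {x ∈ ℚ_11 : v_11(x) ≥ 0} and ℤ_11^× = {x ∈ ℤ_11 : v_11(x) = 0}. Here v_11(1331/6) = v_11(num) − v_11(den) = 3; compare against these criteria.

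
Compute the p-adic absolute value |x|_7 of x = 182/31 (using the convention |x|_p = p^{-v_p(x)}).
|182/31|_7 = 1/7

Step 1 — compute v_7(x) by factoring powers of 7 out of the numerator and denominator: v_7(182/31) = 1. Step 2 — apply |x|_p = p^{-v_p(x)} = 7^{-1} = 1/7.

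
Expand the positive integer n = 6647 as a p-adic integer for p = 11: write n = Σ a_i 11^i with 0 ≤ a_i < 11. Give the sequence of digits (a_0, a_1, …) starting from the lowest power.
(a_0, a_1, …) = (3, 10, 10, 4)

Repeated division by 11 gives the digits low-to-high: 6647 = 3 + 10·11^1 + 10·11^2 + 4·11^3. Digit sequence: (3, 10, 10, 4).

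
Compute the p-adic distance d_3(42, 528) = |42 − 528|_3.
d_3(42, 528) = 1/243

Step 1 — x − y = 42 − 528 = -486. Step 2 — v_3(-486) = 5 (factor: -486 = −(3^5 · 2); the sign does not affect v_p). Step 3 — |x − y|_3 = 3^{-5} = 1/243.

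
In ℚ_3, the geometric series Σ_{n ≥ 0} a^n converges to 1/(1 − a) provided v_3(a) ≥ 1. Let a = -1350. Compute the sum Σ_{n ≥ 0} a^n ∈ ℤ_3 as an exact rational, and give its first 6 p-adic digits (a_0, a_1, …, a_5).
Σ a^n = 1/(1 − a) = 1/1351;  first 6 digits = (1, 0, 0, 1, 1, 0)

v_3(a) = 3 ≥ 1, so the series converges in ℤ_3 to 1/(1 − a) = 1/(1 − (-1350)) = 1/1351. Expand this rational in ℤ_3: compute digits iteratively via d_i = x_i mod 3, x_{i+1} = (x_i − d_i)/3. The first 6 digits are (1, 0, 0, 1, 1, 0).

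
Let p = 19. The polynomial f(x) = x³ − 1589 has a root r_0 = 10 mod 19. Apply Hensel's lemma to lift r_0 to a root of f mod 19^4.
r_3 = 42190 (mod 130321)

Hensel: r_{i+1} = r_i − f(r_i)/f′(r_i) mod 19^{i+2}, where f′(x) = 3x². Iterate:
  r_0 = 10 (mod 19)
  r_1 = 314 (mod 361)
  r_2 = 1036 (mod 6859)
  r_3 = 42190 (mod 130321)
Final: r = 42190 with f(r) ≡ 0 mod 19^4.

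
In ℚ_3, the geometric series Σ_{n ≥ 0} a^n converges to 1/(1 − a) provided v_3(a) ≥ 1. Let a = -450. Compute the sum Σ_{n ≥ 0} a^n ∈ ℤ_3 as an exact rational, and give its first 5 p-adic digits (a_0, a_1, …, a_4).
Σ a^n = 1/(1 − a) = 1/451;  first 5 digits = (1, 0, 1, 1, 1)

v_3(a) = 2 ≥ 1, so the series converges in ℤ_3 to 1/(1 − a) = 1/(1 − (-450)) = 1/451. Expand this rational in ℤ_3: compute digits iteratively via d_i = x_i mod 3, x_{i+1} = (x_i − d_i)/3. The first 5 digits are (1, 0, 1, 1, 1).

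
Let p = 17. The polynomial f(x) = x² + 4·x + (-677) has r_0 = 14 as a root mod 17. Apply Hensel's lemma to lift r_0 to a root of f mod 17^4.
r_3 = 32892 (mod 83521)

Hensel: r_{i+1} = r_i − f(r_i)·(f′(r_i))^{-1} mod 17^{i+2}, f′(x) = 2x + 4. Iterate:
  r_0 = 14 (mod 17)
  r_1 = 235 (mod 289)
  r_2 = 3414 (mod 4913)
  r_3 = 32892 (mod 83521)
Final: r = 32892 satisfies f(r) ≡ 0 mod 17^4.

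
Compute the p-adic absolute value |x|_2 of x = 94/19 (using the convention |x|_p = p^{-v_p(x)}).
|94/19|_2 = 1/2

Step 1 — compute v_2(x) by factoring powers of 2 out of the numerator and denominator: v_2(94/19) = 1. Step 2 — apply |x|_p = p^{-v_p(x)} = 2^{-1} = 1/2.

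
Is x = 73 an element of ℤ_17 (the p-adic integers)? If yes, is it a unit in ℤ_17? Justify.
x ∈ ℤ_17^× (unit); v_17(x) = 0

ℤ_17 = {x ∈ ℚ_17 : v_17(x) ≥ 0} and ℤ_17^× = {x ∈ ℤ_17 : v_17(x) = 0}. Here v_17(73) = v_17(num) − v_17(den) = 0; compare against these criteria.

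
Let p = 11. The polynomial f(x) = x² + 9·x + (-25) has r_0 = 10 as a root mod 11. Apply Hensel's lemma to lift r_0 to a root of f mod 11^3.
r_2 = 505 (mod 1331)

Hensel: r_{i+1} = r_i − f(r_i)·(f′(r_i))^{-1} mod 11^{i+2}, f′(x) = 2x + 9. Iterate:
  r_0 = 10 (mod 11)
  r_1 = 21 (mod 121)
  r_2 = 505 (mod 1331)
Final: r = 505 satisfies f(r) ≡ 0 mod 11^3.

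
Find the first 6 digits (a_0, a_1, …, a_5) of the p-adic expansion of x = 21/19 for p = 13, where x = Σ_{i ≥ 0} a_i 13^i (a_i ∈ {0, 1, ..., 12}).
(a_0, …, a_5) = (10, 0, 2, 6, 5, 3)

v_13(21/19) = 0 (numerator and denominator both coprime to 13), so x ∈ ℤ_13^×. Compute digits iteratively via a_i = x_i mod 13, x_{i+1} = (x_i − a_i)/13, with x_0 = x:
  x_0 = 21/19;  a_0 = 10;  x_1 = (x_0 − 10)/13 = -13/19
  x_1 = -13/19;  a_1 = 0;  x_2 = (x_1 − 0)/13 = -1/19
  x_2 = -1/19;  a_2 = 2;  x_3 = (x_2 − 2)/13 = -3/19
  x_3 = -3/19;  a_3 = 6;  x_4 = (x_3 − 6)/13 = -9/19
  x_4 = -9/19;  a_4 = 5;  x_5 = (x_4 − 5)/13 = -8/19
  x_5 = -8/19;  a_5 = 3;  x_6 = (x_5 − 3)/13 = -5/19
Digits: (10, 0, 2, 6, 5, 3).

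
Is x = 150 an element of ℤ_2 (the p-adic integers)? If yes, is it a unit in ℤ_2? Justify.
x ∈ ℤ_2 but not a unit; v_2(x) = 1 > 0

ℤ_2 = {x ∈ ℚ_2 : v_2(x) ≥ 0} and ℤ_2^× = {x ∈ ℤ_2 : v_2(x) = 0}. Here v_2(150) = v_2(num) − v_2(den) = 1; compare against these criteria.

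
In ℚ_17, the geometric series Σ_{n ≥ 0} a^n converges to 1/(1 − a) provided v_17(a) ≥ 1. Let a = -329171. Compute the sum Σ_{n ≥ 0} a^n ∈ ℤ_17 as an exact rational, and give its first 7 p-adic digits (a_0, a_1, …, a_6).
Σ a^n = 1/(1 − a) = 1/329172;  first 7 digits = (1, 0, 0, 1, 13, 16, 0)

v_17(a) = 3 ≥ 1, so the series converges in ℤ_17 to 1/(1 − a) = 1/(1 − (-329171)) = 1/329172. Expand this rational in ℤ_17: compute digits iteratively via d_i = x_i mod 17, x_{i+1} = (x_i − d_i)/17. The first 7 digits are (1, 0, 0, 1, 13, 16, 0).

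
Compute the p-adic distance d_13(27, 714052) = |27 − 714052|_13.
d_13(27, 714052) = 1/28561

Step 1 — x − y = 27 − 714052 = -714025. Step 2 — v_13(-714025) = 4 (factor: -714025 = −(13^4 · 25); the sign does not affect v_p). Step 3 — |x − y|_13 = 13^{-4} = 1/28561.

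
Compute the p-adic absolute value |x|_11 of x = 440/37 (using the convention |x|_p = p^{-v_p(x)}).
|440/37|_11 = 1/11

Step 1 — compute v_11(x) by factoring powers of 11 out of the numerator and denominator: v_11(440/37) = 1. Step 2 — apply |x|_p = p^{-v_p(x)} = 11^{-1} = 1/11.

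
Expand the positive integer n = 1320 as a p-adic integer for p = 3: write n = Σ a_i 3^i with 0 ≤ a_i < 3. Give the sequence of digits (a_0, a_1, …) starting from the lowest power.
(a_0, a_1, …) = (0, 2, 2, 0, 1, 2, 1)

Repeated division by 3 gives the digits low-to-high: 1320 = 2·3^1 + 2·3^2 + 1·3^4 + 2·3^5 + 1·3^6. Digit sequence: (0, 2, 2, 0, 1, 2, 1).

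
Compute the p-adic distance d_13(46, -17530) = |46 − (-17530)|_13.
d_13(46, -17530) = 1/2197

Step 1 — x − y = 46 − (-17530) = 17576. Step 2 — v_13(17576) = 3 (factor: 17576 = (13^3 · 8); the sign does not affect v_p). Step 3 — |x − y|_13 = 13^{-3} = 1/2197.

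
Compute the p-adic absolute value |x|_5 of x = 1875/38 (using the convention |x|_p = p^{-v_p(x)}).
|1875/38|_5 = 1/625

Step 1 — compute v_5(x) by factoring powers of 5 out of the numerator and denominator: v_5(1875/38) = 4. Step 2 — apply |x|_p = p^{-v_p(x)} = 5^{-4} = 1/625.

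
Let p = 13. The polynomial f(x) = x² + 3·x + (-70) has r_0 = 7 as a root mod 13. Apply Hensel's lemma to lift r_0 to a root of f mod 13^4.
r_3 = 7 (mod 28561)

Hensel: r_{i+1} = r_i − f(r_i)·(f′(r_i))^{-1} mod 13^{i+2}, f′(x) = 2x + 3. Iterate:
  r_0 = 7 (mod 13)
  r_1 = 7 (mod 169)
  r_2 = 7 (mod 2197)
  r_3 = 7 (mod 28561)
Final: r = 7 satisfies f(r) ≡ 0 mod 13^4.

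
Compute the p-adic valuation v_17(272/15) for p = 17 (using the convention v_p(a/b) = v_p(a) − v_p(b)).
v_17(272/15) = 1

Factor powers of 17 from the numerator and denominator of the reduced fraction: 272 = 17^1 · 16 and 15 = 17^0 · 15. Apply v_p(a/b) = v_p(a) − v_p(b): v_17(272/15) = 1 − 0 = 1.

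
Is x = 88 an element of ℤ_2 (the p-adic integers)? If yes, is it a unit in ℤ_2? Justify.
x ∈ ℤ_2 but not a unit; v_2(x) = 3 > 0

ℤ_2 = {x ∈ ℚ_2 : v_2(x) ≥ 0} and ℤ_2^× = {x ∈ ℤ_2 : v_2(x) = 0}. Here v_2(88) = v_2(num) − v_2(den) = 3; compare against these criteria.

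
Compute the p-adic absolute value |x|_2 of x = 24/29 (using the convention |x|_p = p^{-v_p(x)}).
|24/29|_2 = 1/8

Step 1 — compute v_2(x) by factoring powers of 2 out of the numerator and denominator: v_2(24/29) = 3. Step 2 — apply |x|_p = p^{-v_p(x)} = 2^{-3} = 1/8.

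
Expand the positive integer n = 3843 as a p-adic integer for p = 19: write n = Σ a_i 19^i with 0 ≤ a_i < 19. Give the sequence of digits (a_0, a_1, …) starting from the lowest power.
(a_0, a_1, …) = (5, 12, 10)

Repeated division by 19 gives the digits low-to-high: 3843 = 5 + 12·19^1 + 10·19^2. Digit sequence: (5, 12, 10).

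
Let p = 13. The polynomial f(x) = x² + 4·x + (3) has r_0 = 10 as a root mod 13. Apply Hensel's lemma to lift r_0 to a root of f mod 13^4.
r_3 = 28558 (mod 28561)

Hensel: r_{i+1} = r_i − f(r_i)·(f′(r_i))^{-1} mod 13^{i+2}, f′(x) = 2x + 4. Iterate:
  r_0 = 10 (mod 13)
  r_1 = 166 (mod 169)
  r_2 = 2194 (mod 2197)
  r_3 = 28558 (mod 28561)
Final: r = 28558 satisfies f(r) ≡ 0 mod 13^4.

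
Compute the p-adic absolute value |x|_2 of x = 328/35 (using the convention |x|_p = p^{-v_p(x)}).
|328/35|_2 = 1/8

Step 1 — compute v_2(x) by factoring powers of 2 out of the numerator and denominator: v_2(328/35) = 3. Step 2 — apply |x|_p = p^{-v_p(x)} = 2^{-3} = 1/8.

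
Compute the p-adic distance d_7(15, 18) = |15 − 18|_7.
d_7(15, 18) = 1

Step 1 — x − y = 15 − 18 = -3. Step 2 — v_7(-3) = 0 (factor: -3 = −(7^0 · 3); the sign does not affect v_p). Step 3 — |x − y|_7 = 7^{0} = 1.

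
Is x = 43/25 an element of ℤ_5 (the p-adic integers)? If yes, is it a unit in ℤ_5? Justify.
x ∉ ℤ_5 (v_5(x) = -2 < 0)

ℤ_5 = {x ∈ ℚ_5 : v_5(x) ≥ 0} and ℤ_5^× = {x ∈ ℤ_5 : v_5(x) = 0}. Here v_5(43/25) = v_5(num) − v_5(den) = -2; compare against these criteria.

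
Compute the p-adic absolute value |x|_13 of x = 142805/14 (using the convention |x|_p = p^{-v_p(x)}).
|142805/14|_13 = 1/28561

Step 1 — compute v_13(x) by factoring powers of 13 out of the numerator and denominator: v_13(142805/14) = 4. Step 2 — apply |x|_p = p^{-v_p(x)} = 13^{-4} = 1/28561.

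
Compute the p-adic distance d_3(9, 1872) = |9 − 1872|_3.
d_3(9, 1872) = 1/81

Step 1 — x − y = 9 − 1872 = -1863. Step 2 — v_3(-1863) = 4 (factor: -1863 = −(3^4 · 23); the sign does not affect v_p). Step 3 — |x − y|_3 = 3^{-4} = 1/81.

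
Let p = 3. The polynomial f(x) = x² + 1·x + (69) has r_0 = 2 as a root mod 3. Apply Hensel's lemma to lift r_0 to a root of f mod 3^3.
r_2 = 23 (mod 27)

Hensel: r_{i+1} = r_i − f(r_i)·(f′(r_i))^{-1} mod 3^{i+2}, f′(x) = 2x + 1. Iterate:
  r_0 = 2 (mod 3)
  r_1 = 5 (mod 9)
  r_2 = 23 (mod 27)
Final: r = 23 satisfies f(r) ≡ 0 mod 3^3.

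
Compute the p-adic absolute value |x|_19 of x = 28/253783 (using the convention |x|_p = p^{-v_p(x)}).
|28/253783|_19 = 6859

Step 1 — compute v_19(x) by factoring powers of 19 out of the numerator and denominator: v_19(28/253783) = -3. Step 2 — apply |x|_p = p^{-v_p(x)} = 19^{3} = 6859.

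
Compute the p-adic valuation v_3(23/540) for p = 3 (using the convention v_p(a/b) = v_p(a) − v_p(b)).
v_3(23/540) = -3

Factor powers of 3 from the numerator and denominator of the reduced fraction: 23 = 3^0 · 23 and 540 = 3^3 · 20. Apply v_p(a/b) = v_p(a) − v_p(b): v_3(23/540) = 0 − 3 = -3.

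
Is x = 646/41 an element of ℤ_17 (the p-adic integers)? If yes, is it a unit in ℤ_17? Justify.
x ∈ ℤ_17 but not a unit; v_17(x) = 1 > 0

ℤ_17 = {x ∈ ℚ_17 : v_17(x) ≥ 0} and ℤ_17^× = {x ∈ ℤ_17 : v_17(x) = 0}. Here v_17(646/41) = v_17(num) − v_17(den) = 1; compare against these criteria.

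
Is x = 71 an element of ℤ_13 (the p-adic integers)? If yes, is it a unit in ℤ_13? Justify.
x ∈ ℤ_13^× (unit); v_13(x) = 0

ℤ_13 = {x ∈ ℚ_13 : v_13(x) ≥ 0} and ℤ_13^× = {x ∈ ℤ_13 : v_13(x) = 0}. Here v_13(71) = v_13(num) − v_13(den) = 0; compare against these criteria.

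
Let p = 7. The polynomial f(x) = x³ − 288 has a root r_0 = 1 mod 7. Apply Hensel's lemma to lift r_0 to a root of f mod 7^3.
r_2 = 15 (mod 343)

Hensel: r_{i+1} = r_i − f(r_i)/f′(r_i) mod 7^{i+2}, where f′(x) = 3x². Iterate:
  r_0 = 1 (mod 7)
  r_1 = 15 (mod 49)
  r_2 = 15 (mod 343)
Final: r = 15 with f(r) ≡ 0 mod 7^3.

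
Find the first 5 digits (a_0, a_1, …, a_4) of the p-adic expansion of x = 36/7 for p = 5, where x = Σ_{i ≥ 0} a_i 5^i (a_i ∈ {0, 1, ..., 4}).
(a_0, …, a_4) = (3, 4, 0, 2, 1)

v_5(36/7) = 0 (numerator and denominator both coprime to 5), so x ∈ ℤ_5^×. Compute digits iteratively via a_i = x_i mod 5, x_{i+1} = (x_i − a_i)/5, with x_0 = x:
  x_0 = 36/7;  a_0 = 3;  x_1 = (x_0 − 3)/5 = 3/7
  x_1 = 3/7;  a_1 = 4;  x_2 = (x_1 − 4)/5 = -5/7
  x_2 = -5/7;  a_2 = 0;  x_3 = (x_2 − 0)/5 = -1/7
  x_3 = -1/7;  a_3 = 2;  x_4 = (x_3 − 2)/5 = -3/7
  x_4 = -3/7;  a_4 = 1;  x_5 = (x_4 − 1)/5 = -2/7
Digits: (3, 4, 0, 2, 1).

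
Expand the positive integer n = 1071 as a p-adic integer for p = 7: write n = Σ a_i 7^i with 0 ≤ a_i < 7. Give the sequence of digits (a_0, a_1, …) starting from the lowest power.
(a_0, a_1, …) = (0, 6, 0, 3)

Repeated division by 7 gives the digits low-to-high: 1071 = 6·7^1 + 3·7^3. Digit sequence: (0, 6, 0, 3).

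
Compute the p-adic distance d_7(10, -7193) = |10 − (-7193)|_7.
d_7(10, -7193) = 1/2401

Step 1 — x − y = 10 − (-7193) = 7203. Step 2 — v_7(7203) = 4 (factor: 7203 = (7^4 · 3); the sign does not affect v_p). Step 3 — |x − y|_7 = 7^{-4} = 1/2401.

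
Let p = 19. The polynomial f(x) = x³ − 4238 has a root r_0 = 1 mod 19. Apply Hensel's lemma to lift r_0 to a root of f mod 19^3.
r_2 = 3459 (mod 6859)

Hensel: r_{i+1} = r_i − f(r_i)/f′(r_i) mod 19^{i+2}, where f′(x) = 3x². Iterate:
  r_0 = 1 (mod 19)
  r_1 = 210 (mod 361)
  r_2 = 3459 (mod 6859)
Final: r = 3459 with f(r) ≡ 0 mod 19^3.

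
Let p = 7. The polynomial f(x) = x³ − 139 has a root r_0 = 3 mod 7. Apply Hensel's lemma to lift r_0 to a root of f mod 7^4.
r_3 = 1263 (mod 2401)

Hensel: r_{i+1} = r_i − f(r_i)/f′(r_i) mod 7^{i+2}, where f′(x) = 3x². Iterate:
  r_0 = 3 (mod 7)
  r_1 = 38 (mod 49)
  r_2 = 234 (mod 343)
  r_3 = 1263 (mod 2401)
Final: r = 1263 with f(r) ≡ 0 mod 7^4.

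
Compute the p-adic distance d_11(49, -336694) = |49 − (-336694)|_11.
d_11(49, -336694) = 1/14641

Step 1 — x − y = 49 − (-336694) = 336743. Step 2 — v_11(336743) = 4 (factor: 336743 = (11^4 · 23); the sign does not affect v_p). Step 3 — |x − y|_11 = 11^{-4} = 1/14641.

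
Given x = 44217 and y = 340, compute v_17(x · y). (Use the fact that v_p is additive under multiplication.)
v_17(15033780) = 4

v_p(x) = 3 (factor: 44217 = 17^3 · 9); v_p(y) = 1 (factor: 340 = 17^1 · 20). Additivity: v_p(xy) = v_p(x) + v_p(y) = 3 + 1 = 4. (Direct check: xy = 15033780 = 17^4 · (180).)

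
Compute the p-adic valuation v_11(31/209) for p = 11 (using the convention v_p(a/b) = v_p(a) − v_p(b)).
v_11(31/209) = -1

Factor powers of 11 from the numerator and denominator of the reduced fraction: 31 = 11^0 · 31 and 209 = 11^1 · 19. Apply v_p(a/b) = v_p(a) − v_p(b): v_11(31/209) = 0 − 1 = -1.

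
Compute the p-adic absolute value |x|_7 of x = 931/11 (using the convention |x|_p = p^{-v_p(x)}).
|931/11|_7 = 1/49

Step 1 — compute v_7(x) by factoring powers of 7 out of the numerator and denominator: v_7(931/11) = 2. Step 2 — apply |x|_p = p^{-v_p(x)} = 7^{-2} = 1/49.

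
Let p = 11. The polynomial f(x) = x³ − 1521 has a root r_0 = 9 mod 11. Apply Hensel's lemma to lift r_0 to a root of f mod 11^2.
r_1 = 75 (mod 121)

Hensel: r_{i+1} = r_i − f(r_i)/f′(r_i) mod 11^{i+2}, where f′(x) = 3x². Iterate:
  r_0 = 9 (mod 11)
  r_1 = 75 (mod 121)
Final: r = 75 with f(r) ≡ 0 mod 11^2.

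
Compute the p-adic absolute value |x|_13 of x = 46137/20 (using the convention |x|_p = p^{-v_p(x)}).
|46137/20|_13 = 1/2197

Step 1 — compute v_13(x) by factoring powers of 13 out of the numerator and denominator: v_13(46137/20) = 3. Step 2 — apply |x|_p = p^{-v_p(x)} = 13^{-3} = 1/2197.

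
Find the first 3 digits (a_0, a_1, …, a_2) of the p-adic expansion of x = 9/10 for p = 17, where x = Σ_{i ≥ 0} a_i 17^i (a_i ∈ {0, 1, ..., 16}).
(a_0, …, a_2) = (6, 15, 11)

v_17(9/10) = 0 (numerator and denominator both coprime to 17), so x ∈ ℤ_17^×. Compute digits iteratively via a_i = x_i mod 17, x_{i+1} = (x_i − a_i)/17, with x_0 = x:
  x_0 = 9/10;  a_0 = 6;  x_1 = (x_0 − 6)/17 = -3/10
  x_1 = -3/10;  a_1 = 15;  x_2 = (x_1 − 15)/17 = -9/10
  x_2 = -9/10;  a_2 = 11;  x_3 = (x_2 − 11)/17 = -7/10
Digits: (6, 15, 11).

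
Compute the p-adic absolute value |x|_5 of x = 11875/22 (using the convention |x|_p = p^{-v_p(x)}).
|11875/22|_5 = 1/625

Step 1 — compute v_5(x) by factoring powers of 5 out of the numerator and denominator: v_5(11875/22) = 4. Step 2 — apply |x|_p = p^{-v_p(x)} = 5^{-4} = 1/625.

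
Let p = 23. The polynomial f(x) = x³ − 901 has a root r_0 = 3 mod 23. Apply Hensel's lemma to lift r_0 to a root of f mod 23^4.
r_3 = 7892 (mod 279841)

Hensel: r_{i+1} = r_i − f(r_i)/f′(r_i) mod 23^{i+2}, where f′(x) = 3x². Iterate:
  r_0 = 3 (mod 23)
  r_1 = 486 (mod 529)
  r_2 = 7892 (mod 12167)
  r_3 = 7892 (mod 279841)
Final: r = 7892 with f(r) ≡ 0 mod 23^4.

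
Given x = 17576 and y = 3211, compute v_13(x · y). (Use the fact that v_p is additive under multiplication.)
v_13(56436536) = 5

v_p(x) = 3 (factor: 17576 = 13^3 · 8); v_p(y) = 2 (factor: 3211 = 13^2 · 19). Additivity: v_p(xy) = v_p(x) + v_p(y) = 3 + 2 = 5. (Direct check: xy = 56436536 = 13^5 · (152).)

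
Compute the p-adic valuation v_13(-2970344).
v_13(-2970344) = 5

v_13(n) is the largest exponent k such that 13^k divides n. Factor out: -2970344 = -13^5 · 8. (Sign doesn't affect v_p.) So v_13(-2970344) = 5.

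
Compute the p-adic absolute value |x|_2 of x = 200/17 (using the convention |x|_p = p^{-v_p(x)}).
|200/17|_2 = 1/8

Step 1 — compute v_2(x) by factoring powers of 2 out of the numerator and denominator: v_2(200/17) = 3. Step 2 — apply |x|_p = p^{-v_p(x)} = 2^{-3} = 1/8.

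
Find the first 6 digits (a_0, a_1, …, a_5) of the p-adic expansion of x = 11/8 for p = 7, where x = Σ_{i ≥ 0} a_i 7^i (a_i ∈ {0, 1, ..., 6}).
(a_0, …, a_5) = (4, 4, 2, 4, 2, 4)

v_7(11/8) = 0 (numerator and denominator both coprime to 7), so x ∈ ℤ_7^×. Compute digits iteratively via a_i = x_i mod 7, x_{i+1} = (x_i − a_i)/7, with x_0 = x:
  x_0 = 11/8;  a_0 = 4;  x_1 = (x_0 − 4)/7 = -3/8
  x_1 = -3/8;  a_1 = 4;  x_2 = (x_1 − 4)/7 = -5/8
  x_2 = -5/8;  a_2 = 2;  x_3 = (x_2 − 2)/7 = -3/8
  x_3 = -3/8;  a_3 = 4;  x_4 = (x_3 − 4)/7 = -5/8
  x_4 = -5/8;  a_4 = 2;  x_5 = (x_4 − 2)/7 = -3/8
  x_5 = -3/8;  a_5 = 4;  x_6 = (x_5 − 4)/7 = -5/8
Digits: (4, 4, 2, 4, 2, 4).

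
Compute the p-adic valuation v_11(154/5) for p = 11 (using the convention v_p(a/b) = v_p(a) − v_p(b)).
v_11(154/5) = 1

Factor powers of 11 from the numerator and denominator of the reduced fraction: 154 = 11^1 · 14 and 5 = 11^0 · 5. Apply v_p(a/b) = v_p(a) − v_p(b): v_11(154/5) = 1 − 0 = 1.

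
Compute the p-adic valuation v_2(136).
v_2(136) = 3

v_2(n) is the largest exponent k such that 2^k divides n. Factor out: 136 = 2^3 · 17. (Sign doesn't affect v_p.) So v_2(136) = 3.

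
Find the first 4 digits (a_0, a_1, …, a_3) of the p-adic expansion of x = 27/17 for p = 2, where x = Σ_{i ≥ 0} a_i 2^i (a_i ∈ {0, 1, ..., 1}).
(a_0, …, a_3) = (1, 1, 0, 1)

v_2(27/17) = 0 (numerator and denominator both coprime to 2), so x ∈ ℤ_2^×. Compute digits iteratively via a_i = x_i mod 2, x_{i+1} = (x_i − a_i)/2, with x_0 = x:
  x_0 = 27/17;  a_0 = 1;  x_1 = (x_0 − 1)/2 = 5/17
  x_1 = 5/17;  a_1 = 1;  x_2 = (x_1 − 1)/2 = -6/17
  x_2 = -6/17;  a_2 = 0;  x_3 = (x_2 − 0)/2 = -3/17
  x_3 = -3/17;  a_3 = 1;  x_4 = (x_3 − 1)/2 = -10/17
Digits: (1, 1, 0, 1).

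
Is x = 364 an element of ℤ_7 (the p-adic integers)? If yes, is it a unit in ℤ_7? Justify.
x ∈ ℤ_7 but not a unit; v_7(x) = 1 > 0

ℤ_7 = {x ∈ ℚ_7 : v_7(x) ≥ 0} and ℤ_7^× = {x ∈ ℤ_7 : v_7(x) = 0}. Here v_7(364) = v_7(num) − v_7(den) = 1; compare against these criteria.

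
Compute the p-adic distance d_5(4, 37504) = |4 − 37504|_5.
d_5(4, 37504) = 1/3125

Step 1 — x − y = 4 − 37504 = -37500. Step 2 — v_5(-37500) = 5 (factor: -37500 = −(5^5 · 12); the sign does not affect v_p). Step 3 — |x − y|_5 = 5^{-5} = 1/3125.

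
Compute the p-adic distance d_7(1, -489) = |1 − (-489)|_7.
d_7(1, -489) = 1/49

Step 1 — x − y = 1 − (-489) = 490. Step 2 — v_7(490) = 2 (factor: 490 = (7^2 · 10); the sign does not affect v_p). Step 3 — |x − y|_7 = 7^{-2} = 1/49.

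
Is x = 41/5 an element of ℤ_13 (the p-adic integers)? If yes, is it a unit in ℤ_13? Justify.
x ∈ ℤ_13^× (unit); v_13(x) = 0

ℤ_13 = {x ∈ ℚ_13 : v_13(x) ≥ 0} and ℤ_13^× = {x ∈ ℤ_13 : v_13(x) = 0}. Here v_13(41/5) = v_13(num) − v_13(den) = 0; compare against these criteria.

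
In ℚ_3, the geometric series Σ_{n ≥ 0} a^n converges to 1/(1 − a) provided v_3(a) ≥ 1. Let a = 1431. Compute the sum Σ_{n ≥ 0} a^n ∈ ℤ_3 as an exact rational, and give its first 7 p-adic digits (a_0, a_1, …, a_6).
Σ a^n = 1/(1 − a) = -1/1430;  first 7 digits = (1, 0, 0, 2, 2, 2, 2)

v_3(a) = 3 ≥ 1, so the series converges in ℤ_3 to 1/(1 − a) = 1/(1 − 1431) = -1/1430. Expand this rational in ℤ_3: compute digits iteratively via d_i = x_i mod 3, x_{i+1} = (x_i − d_i)/3. The first 7 digits are (1, 0, 0, 2, 2, 2, 2).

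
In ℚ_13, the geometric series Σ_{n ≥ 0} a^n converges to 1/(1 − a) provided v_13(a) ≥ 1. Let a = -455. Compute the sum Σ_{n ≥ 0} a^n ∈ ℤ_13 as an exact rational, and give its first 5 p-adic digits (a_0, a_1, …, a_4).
Σ a^n = 1/(1 − a) = 1/456;  first 5 digits = (1, 4, 0, 2, 7)

v_13(a) = 1 ≥ 1, so the series converges in ℤ_13 to 1/(1 − a) = 1/(1 − (-455)) = 1/456. Expand this rational in ℤ_13: compute digits iteratively via d_i = x_i mod 13, x_{i+1} = (x_i − d_i)/13. The first 5 digits are (1, 4, 0, 2, 7).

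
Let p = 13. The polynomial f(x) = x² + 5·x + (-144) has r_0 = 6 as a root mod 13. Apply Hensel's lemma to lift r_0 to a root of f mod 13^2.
r_1 = 110 (mod 169)

Hensel: r_{i+1} = r_i − f(r_i)·(f′(r_i))^{-1} mod 13^{i+2}, f′(x) = 2x + 5. Iterate:
  r_0 = 6 (mod 13)
  r_1 = 110 (mod 169)
Final: r = 110 satisfies f(r) ≡ 0 mod 13^2.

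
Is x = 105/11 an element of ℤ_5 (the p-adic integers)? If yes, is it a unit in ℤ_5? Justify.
x ∈ ℤ_5 but not a unit; v_5(x) = 1 > 0

ℤ_5 = {x ∈ ℚ_5 : v_5(x) ≥ 0} and ℤ_5^× = {x ∈ ℤ_5 : v_5(x) = 0}. Here v_5(105/11) = v_5(num) − v_5(den) = 1; compare against these criteria.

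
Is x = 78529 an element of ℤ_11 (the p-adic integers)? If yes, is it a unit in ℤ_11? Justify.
x ∈ ℤ_11 but not a unit; v_11(x) = 3 > 0

ℤ_11 = {x ∈ ℚ_11 : v_11(x) ≥ 0} and ℤ_11^× = {x ∈ ℤ_11 : v_11(x) = 0}. Here v_11(78529) = v_11(num) − v_11(den) = 3; compare against these criteria.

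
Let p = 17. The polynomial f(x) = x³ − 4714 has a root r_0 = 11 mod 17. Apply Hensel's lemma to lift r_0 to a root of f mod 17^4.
r_3 = 55244 (mod 83521)

Hensel: r_{i+1} = r_i − f(r_i)/f′(r_i) mod 17^{i+2}, where f′(x) = 3x². Iterate:
  r_0 = 11 (mod 17)
  r_1 = 45 (mod 289)
  r_2 = 1201 (mod 4913)
  r_3 = 55244 (mod 83521)
Final: r = 55244 with f(r) ≡ 0 mod 17^4.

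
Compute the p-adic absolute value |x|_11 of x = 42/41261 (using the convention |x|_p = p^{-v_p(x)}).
|42/41261|_11 = 1331

Step 1 — compute v_11(x) by factoring powers of 11 out of the numerator and denominator: v_11(42/41261) = -3. Step 2 — apply |x|_p = p^{-v_p(x)} = 11^{3} = 1331.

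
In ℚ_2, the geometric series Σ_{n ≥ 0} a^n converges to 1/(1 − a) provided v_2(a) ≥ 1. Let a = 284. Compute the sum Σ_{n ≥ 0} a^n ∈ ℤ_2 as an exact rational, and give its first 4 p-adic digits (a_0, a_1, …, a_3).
Σ a^n = 1/(1 − a) = -1/283;  first 4 digits = (1, 0, 1, 1)

v_2(a) = 2 ≥ 1, so the series converges in ℤ_2 to 1/(1 − a) = 1/(1 − 284) = -1/283. Expand this rational in ℤ_2: compute digits iteratively via d_i = x_i mod 2, x_{i+1} = (x_i − d_i)/2. The first 4 digits are (1, 0, 1, 1).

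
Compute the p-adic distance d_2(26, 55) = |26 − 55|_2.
d_2(26, 55) = 1

Step 1 — x − y = 26 − 55 = -29. Step 2 — v_2(-29) = 0 (factor: -29 = −(2^0 · 29); the sign does not affect v_p). Step 3 — |x − y|_2 = 2^{0} = 1.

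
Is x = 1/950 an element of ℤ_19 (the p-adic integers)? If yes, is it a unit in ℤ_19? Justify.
x ∉ ℤ_19 (v_19(x) = -1 < 0)

ℤ_19 = {x ∈ ℚ_19 : v_19(x) ≥ 0} and ℤ_19^× = {x ∈ ℤ_19 : v_19(x) = 0}. Here v_19(1/950) = v_19(num) − v_19(den) = -1; compare against these criteria.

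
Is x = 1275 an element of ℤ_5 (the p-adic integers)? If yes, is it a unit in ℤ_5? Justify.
x ∈ ℤ_5 but not a unit; v_5(x) = 2 > 0

ℤ_5 = {x ∈ ℚ_5 : v_5(x) ≥ 0} and ℤ_5^× = {x ∈ ℤ_5 : v_5(x) = 0}. Here v_5(1275) = v_5(num) − v_5(den) = 2; compare against these criteria.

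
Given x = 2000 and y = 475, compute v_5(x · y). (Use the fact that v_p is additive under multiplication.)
v_5(950000) = 5

v_p(x) = 3 (factor: 2000 = 5^3 · 16); v_p(y) = 2 (factor: 475 = 5^2 · 19). Additivity: v_p(xy) = v_p(x) + v_p(y) = 3 + 2 = 5. (Direct check: xy = 950000 = 5^5 · (304).)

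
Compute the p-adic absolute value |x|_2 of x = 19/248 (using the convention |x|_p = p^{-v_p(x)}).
|19/248|_2 = 8

Step 1 — compute v_2(x) by factoring powers of 2 out of the numerator and denominator: v_2(19/248) = -3. Step 2 — apply |x|_p = p^{-v_p(x)} = 2^{3} = 8.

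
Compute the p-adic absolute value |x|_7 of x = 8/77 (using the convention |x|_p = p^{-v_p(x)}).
|8/77|_7 = 7

Step 1 — compute v_7(x) by factoring powers of 7 out of the numerator and denominator: v_7(8/77) = -1. Step 2 — apply |x|_p = p^{-v_p(x)} = 7^{1} = 7.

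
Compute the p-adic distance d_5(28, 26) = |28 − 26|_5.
d_5(28, 26) = 1

Step 1 — x − y = 28 − 26 = 2. Step 2 — v_5(2) = 0 (factor: 2 = (5^0 · 2); the sign does not affect v_p). Step 3 — |x − y|_5 = 5^{0} = 1.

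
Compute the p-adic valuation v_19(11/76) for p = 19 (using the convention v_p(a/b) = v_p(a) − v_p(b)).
v_19(11/76) = -1

Factor powers of 19 from the numerator and denominator of the reduced fraction: 11 = 19^0 · 11 and 76 = 19^1 · 4. Apply v_p(a/b) = v_p(a) − v_p(b): v_19(11/76) = 0 − 1 = -1.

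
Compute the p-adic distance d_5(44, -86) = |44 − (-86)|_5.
d_5(44, -86) = 1/5

Step 1 — x − y = 44 − (-86) = 130. Step 2 — v_5(130) = 1 (factor: 130 = (5^1 · 26); the sign does not affect v_p). Step 3 — |x − y|_5 = 5^{-1} = 1/5.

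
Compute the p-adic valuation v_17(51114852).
v_17(51114852) = 5

v_17(n) is the largest exponent k such that 17^k divides n. Factor out: 51114852 = 17^5 · 36. (Sign doesn't affect v_p.) So v_17(51114852) = 5.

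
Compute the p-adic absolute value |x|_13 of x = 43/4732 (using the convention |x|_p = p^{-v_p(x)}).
|43/4732|_13 = 169

Step 1 — compute v_13(x) by factoring powers of 13 out of the numerator and denominator: v_13(43/4732) = -2. Step 2 — apply |x|_p = p^{-v_p(x)} = 13^{2} = 169.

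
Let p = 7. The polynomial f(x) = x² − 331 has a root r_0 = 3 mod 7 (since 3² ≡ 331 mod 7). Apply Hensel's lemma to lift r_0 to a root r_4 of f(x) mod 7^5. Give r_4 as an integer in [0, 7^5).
r_4 = 5071 (mod 16807)

Hensel's recurrence: r_{i+1} = r_i − f(r_i)·(f′(r_i))^{-1} mod 7^{i+2}, with f′(x) = 2x. Iterate:
  r_0 = 3 (mod 7)
  r_1 = 24 (mod 49)
  r_2 = 269 (mod 343)
  r_3 = 269 (mod 2401)
  r_4 = 5071 (mod 16807)
Final: r_4 = 5071, and one checks f(r_4) ≡ 0 mod 7^5.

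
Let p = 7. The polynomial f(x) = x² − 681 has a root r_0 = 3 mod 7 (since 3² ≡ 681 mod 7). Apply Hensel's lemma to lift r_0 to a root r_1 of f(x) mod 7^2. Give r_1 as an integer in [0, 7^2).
r_1 = 17 (mod 49)

Hensel's recurrence: r_{i+1} = r_i − f(r_i)·(f′(r_i))^{-1} mod 7^{i+2}, with f′(x) = 2x. Iterate:
  r_0 = 3 (mod 7)
  r_1 = 17 (mod 49)
Final: r_1 = 17, and one checks f(r_1) ≡ 0 mod 7^2.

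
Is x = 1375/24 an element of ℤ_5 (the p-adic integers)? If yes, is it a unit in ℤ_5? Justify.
x ∈ ℤ_5 but not a unit; v_5(x) = 3 > 0

ℤ_5 = {x ∈ ℚ_5 : v_5(x) ≥ 0} and ℤ_5^× = {x ∈ ℤ_5 : v_5(x) = 0}. Here v_5(1375/24) = v_5(num) − v_5(den) = 3; compare against these criteria.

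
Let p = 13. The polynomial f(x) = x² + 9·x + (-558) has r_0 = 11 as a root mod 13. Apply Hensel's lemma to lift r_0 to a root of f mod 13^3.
r_2 = 518 (mod 2197)

Hensel: r_{i+1} = r_i − f(r_i)·(f′(r_i))^{-1} mod 13^{i+2}, f′(x) = 2x + 9. Iterate:
  r_0 = 11 (mod 13)
  r_1 = 11 (mod 169)
  r_2 = 518 (mod 2197)
Final: r = 518 satisfies f(r) ≡ 0 mod 13^3.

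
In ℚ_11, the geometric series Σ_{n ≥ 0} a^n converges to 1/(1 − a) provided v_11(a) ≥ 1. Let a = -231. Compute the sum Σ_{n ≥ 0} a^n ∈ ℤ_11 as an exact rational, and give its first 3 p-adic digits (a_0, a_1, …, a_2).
Σ a^n = 1/(1 − a) = 1/232;  first 3 digits = (1, 1, 10)

v_11(a) = 1 ≥ 1, so the series converges in ℤ_11 to 1/(1 − a) = 1/(1 − (-231)) = 1/232. Expand this rational in ℤ_11: compute digits iteratively via d_i = x_i mod 11, x_{i+1} = (x_i − d_i)/11. The first 3 digits are (1, 1, 10).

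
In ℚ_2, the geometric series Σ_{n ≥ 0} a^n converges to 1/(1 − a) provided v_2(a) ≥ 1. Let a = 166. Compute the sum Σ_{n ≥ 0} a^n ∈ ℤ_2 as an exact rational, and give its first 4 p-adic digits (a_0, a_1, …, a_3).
Σ a^n = 1/(1 − a) = -1/165;  first 4 digits = (1, 1, 0, 0)

v_2(a) = 1 ≥ 1, so the series converges in ℤ_2 to 1/(1 − a) = 1/(1 − 166) = -1/165. Expand this rational in ℤ_2: compute digits iteratively via d_i = x_i mod 2, x_{i+1} = (x_i − d_i)/2. The first 4 digits are (1, 1, 0, 0).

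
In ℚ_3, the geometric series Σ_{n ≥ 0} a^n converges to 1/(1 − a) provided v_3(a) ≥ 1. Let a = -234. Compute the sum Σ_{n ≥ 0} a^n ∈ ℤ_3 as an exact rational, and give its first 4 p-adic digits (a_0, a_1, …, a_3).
Σ a^n = 1/(1 − a) = 1/235;  first 4 digits = (1, 0, 1, 0)

v_3(a) = 2 ≥ 1, so the series converges in ℤ_3 to 1/(1 − a) = 1/(1 − (-234)) = 1/235. Expand this rational in ℤ_3: compute digits iteratively via d_i = x_i mod 3, x_{i+1} = (x_i − d_i)/3. The first 4 digits are (1, 0, 1, 0).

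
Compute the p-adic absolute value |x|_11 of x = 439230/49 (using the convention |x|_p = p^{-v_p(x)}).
|439230/49|_11 = 1/14641

Step 1 — compute v_11(x) by factoring powers of 11 out of the numerator and denominator: v_11(439230/49) = 4. Step 2 — apply |x|_p = p^{-v_p(x)} = 11^{-4} = 1/14641.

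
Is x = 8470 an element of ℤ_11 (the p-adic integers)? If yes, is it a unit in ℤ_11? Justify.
x ∈ ℤ_11 but not a unit; v_11(x) = 2 > 0

ℤ_11 = {x ∈ ℚ_11 : v_11(x) ≥ 0} and ℤ_11^× = {x ∈ ℤ_11 : v_11(x) = 0}. Here v_11(8470) = v_11(num) − v_11(den) = 2; compare against these criteria.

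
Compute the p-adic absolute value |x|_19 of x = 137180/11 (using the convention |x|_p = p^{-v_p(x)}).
|137180/11|_19 = 1/6859

Step 1 — compute v_19(x) by factoring powers of 19 out of the numerator and denominator: v_19(137180/11) = 3. Step 2 — apply |x|_p = p^{-v_p(x)} = 19^{-3} = 1/6859.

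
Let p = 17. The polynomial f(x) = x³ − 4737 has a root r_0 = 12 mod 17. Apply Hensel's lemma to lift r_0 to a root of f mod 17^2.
r_1 = 29 (mod 289)

Hensel: r_{i+1} = r_i − f(r_i)/f′(r_i) mod 17^{i+2}, where f′(x) = 3x². Iterate:
  r_0 = 12 (mod 17)
  r_1 = 29 (mod 289)
Final: r = 29 with f(r) ≡ 0 mod 17^2.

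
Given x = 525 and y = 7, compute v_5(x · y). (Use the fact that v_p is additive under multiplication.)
v_5(3675) = 2

v_p(x) = 2 (factor: 525 = 5^2 · 21); v_p(y) = 0 (factor: 7 = 5^0 · 7). Additivity: v_p(xy) = v_p(x) + v_p(y) = 2 + 0 = 2. (Direct check: xy = 3675 = 5^2 · (147).)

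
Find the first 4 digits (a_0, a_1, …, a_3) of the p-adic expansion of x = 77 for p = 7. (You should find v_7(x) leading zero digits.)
(a_0, …, a_3) = (0, 4, 1, 0)

v_7(77) = 1, so a_0 = ... = a_0 = 0. Factor out: x = 7^1 · u with u = 11 a unit in ℤ_7. Expand u iteratively via a_{v+i} = u_i mod 7, u_{i+1} = (u_i − a_{v+i})/7:
  u_0 = 11;  a_1 = 4;  u_1 = (u_0 − 4)/7 = 1
  u_1 = 1;  a_2 = 1;  u_2 = (u_1 − 1)/7 = 0
  u_2 = 0;  a_3 = 0;  u_3 = (u_2 − 0)/7 = 0
Digits: (0, 4, 1, 0).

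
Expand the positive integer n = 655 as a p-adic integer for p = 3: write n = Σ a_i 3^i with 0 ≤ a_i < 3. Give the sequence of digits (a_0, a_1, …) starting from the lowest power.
(a_0, a_1, …) = (1, 2, 0, 0, 2, 2)

Repeated division by 3 gives the digits low-to-high: 655 = 1 + 2·3^1 + 2·3^4 + 2·3^5. Digit sequence: (1, 2, 0, 0, 2, 2).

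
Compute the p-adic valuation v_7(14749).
v_7(14749) = 3

v_7(n) is the largest exponent k such that 7^k divides n. Factor out: 14749 = 7^3 · 43. (Sign doesn't affect v_p.) So v_7(14749) = 3.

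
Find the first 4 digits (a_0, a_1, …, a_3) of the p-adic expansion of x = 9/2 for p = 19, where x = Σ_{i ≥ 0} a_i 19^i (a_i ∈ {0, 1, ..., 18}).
(a_0, …, a_3) = (14, 9, 9, 9)

v_19(9/2) = 0 (numerator and denominator both coprime to 19), so x ∈ ℤ_19^×. Compute digits iteratively via a_i = x_i mod 19, x_{i+1} = (x_i − a_i)/19, with x_0 = x:
  x_0 = 9/2;  a_0 = 14;  x_1 = (x_0 − 14)/19 = -1/2
  x_1 = -1/2;  a_1 = 9;  x_2 = (x_1 − 9)/19 = -1/2
  x_2 = -1/2;  a_2 = 9;  x_3 = (x_2 − 9)/19 = -1/2
  x_3 = -1/2;  a_3 = 9;  x_4 = (x_3 − 9)/19 = -1/2
Digits: (14, 9, 9, 9).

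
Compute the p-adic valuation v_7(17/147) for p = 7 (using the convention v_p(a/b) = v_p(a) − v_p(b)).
v_7(17/147) = -2

Factor powers of 7 from the numerator and denominator of the reduced fraction: 17 = 7^0 · 17 and 147 = 7^2 · 3. Apply v_p(a/b) = v_p(a) − v_p(b): v_7(17/147) = 0 − 2 = -2.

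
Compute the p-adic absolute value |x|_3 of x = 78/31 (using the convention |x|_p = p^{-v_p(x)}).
|78/31|_3 = 1/3

Step 1 — compute v_3(x) by factoring powers of 3 out of the numerator and denominator: v_3(78/31) = 1. Step 2 — apply |x|_p = p^{-v_p(x)} = 3^{-1} = 1/3.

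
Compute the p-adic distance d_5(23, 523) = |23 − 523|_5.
d_5(23, 523) = 1/125

Step 1 — x − y = 23 − 523 = -500. Step 2 — v_5(-500) = 3 (factor: -500 = −(5^3 · 4); the sign does not affect v_p). Step 3 — |x − y|_5 = 5^{-3} = 1/125.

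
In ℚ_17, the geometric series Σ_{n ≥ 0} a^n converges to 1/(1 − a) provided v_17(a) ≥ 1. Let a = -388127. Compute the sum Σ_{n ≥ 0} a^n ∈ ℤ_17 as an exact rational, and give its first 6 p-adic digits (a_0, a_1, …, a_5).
Σ a^n = 1/(1 − a) = 1/388128;  first 6 digits = (1, 0, 0, 6, 12, 16)

v_17(a) = 3 ≥ 1, so the series converges in ℤ_17 to 1/(1 − a) = 1/(1 − (-388127)) = 1/388128. Expand this rational in ℤ_17: compute digits iteratively via d_i = x_i mod 17, x_{i+1} = (x_i − d_i)/17. The first 6 digits are (1, 0, 0, 6, 12, 16).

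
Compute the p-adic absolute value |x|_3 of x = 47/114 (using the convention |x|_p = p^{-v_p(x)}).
|47/114|_3 = 3

Step 1 — compute v_3(x) by factoring powers of 3 out of the numerator and denominator: v_3(47/114) = -1. Step 2 — apply |x|_p = p^{-v_p(x)} = 3^{1} = 3.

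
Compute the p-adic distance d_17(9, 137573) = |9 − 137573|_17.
d_17(9, 137573) = 1/4913

Step 1 — x − y = 9 − 137573 = -137564. Step 2 — v_17(-137564) = 3 (factor: -137564 = −(17^3 · 28); the sign does not affect v_p). Step 3 — |x − y|_17 = 17^{-3} = 1/4913.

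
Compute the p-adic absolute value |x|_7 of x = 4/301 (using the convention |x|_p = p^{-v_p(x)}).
|4/301|_7 = 7

Step 1 — compute v_7(x) by factoring powers of 7 out of the numerator and denominator: v_7(4/301) = -1. Step 2 — apply |x|_p = p^{-v_p(x)} = 7^{1} = 7.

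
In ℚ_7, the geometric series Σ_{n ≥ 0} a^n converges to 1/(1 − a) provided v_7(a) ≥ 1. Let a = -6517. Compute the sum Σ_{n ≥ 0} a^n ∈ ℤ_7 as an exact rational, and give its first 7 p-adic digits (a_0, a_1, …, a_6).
Σ a^n = 1/(1 − a) = 1/6518;  first 7 digits = (1, 0, 0, 2, 4, 6, 3)

v_7(a) = 3 ≥ 1, so the series converges in ℤ_7 to 1/(1 − a) = 1/(1 − (-6517)) = 1/6518. Expand this rational in ℤ_7: compute digits iteratively via d_i = x_i mod 7, x_{i+1} = (x_i − d_i)/7. The first 7 digits are (1, 0, 0, 2, 4, 6, 3).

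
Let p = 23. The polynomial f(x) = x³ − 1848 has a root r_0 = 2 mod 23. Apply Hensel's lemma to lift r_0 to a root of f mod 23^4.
r_3 = 22197 (mod 279841)

Hensel: r_{i+1} = r_i − f(r_i)/f′(r_i) mod 23^{i+2}, where f′(x) = 3x². Iterate:
  r_0 = 2 (mod 23)
  r_1 = 508 (mod 529)
  r_2 = 10030 (mod 12167)
  r_3 = 22197 (mod 279841)
Final: r = 22197 with f(r) ≡ 0 mod 23^4.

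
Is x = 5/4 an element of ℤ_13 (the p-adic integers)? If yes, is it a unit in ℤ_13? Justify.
x ∈ ℤ_13^× (unit); v_13(x) = 0

ℤ_13 = {x ∈ ℚ_13 : v_13(x) ≥ 0} and ℤ_13^× = {x ∈ ℤ_13 : v_13(x) = 0}. Here v_13(5/4) = v_13(num) − v_13(den) = 0; compare against these criteria.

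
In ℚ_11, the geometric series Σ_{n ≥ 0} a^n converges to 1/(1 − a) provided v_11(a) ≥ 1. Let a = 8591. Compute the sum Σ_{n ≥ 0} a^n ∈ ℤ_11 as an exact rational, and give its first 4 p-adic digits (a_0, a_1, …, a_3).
Σ a^n = 1/(1 − a) = -1/8590;  first 4 digits = (1, 0, 5, 6)

v_11(a) = 2 ≥ 1, so the series converges in ℤ_11 to 1/(1 − a) = 1/(1 − 8591) = -1/8590. Expand this rational in ℤ_11: compute digits iteratively via d_i = x_i mod 11, x_{i+1} = (x_i − d_i)/11. The first 4 digits are (1, 0, 5, 6).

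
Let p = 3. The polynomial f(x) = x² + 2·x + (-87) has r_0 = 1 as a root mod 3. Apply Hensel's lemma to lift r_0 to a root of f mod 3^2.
r_1 = 4 (mod 9)

Hensel: r_{i+1} = r_i − f(r_i)·(f′(r_i))^{-1} mod 3^{i+2}, f′(x) = 2x + 2. Iterate:
  r_0 = 1 (mod 3)
  r_1 = 4 (mod 9)
Final: r = 4 satisfies f(r) ≡ 0 mod 3^2.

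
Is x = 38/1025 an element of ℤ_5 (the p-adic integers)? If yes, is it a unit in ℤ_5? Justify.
x ∉ ℤ_5 (v_5(x) = -2 < 0)

ℤ_5 = {x ∈ ℚ_5 : v_5(x) ≥ 0} and ℤ_5^× = {x ∈ ℤ_5 : v_5(x) = 0}. Here v_5(38/1025) = v_5(num) − v_5(den) = -2; compare against these criteria.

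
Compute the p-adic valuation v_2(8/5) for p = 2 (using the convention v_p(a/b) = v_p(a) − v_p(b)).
v_2(8/5) = 3

Factor powers of 2 from the numerator and denominator of the reduced fraction: 8 = 2^3 · 1 and 5 = 2^0 · 5. Apply v_p(a/b) = v_p(a) − v_p(b): v_2(8/5) = 3 − 0 = 3.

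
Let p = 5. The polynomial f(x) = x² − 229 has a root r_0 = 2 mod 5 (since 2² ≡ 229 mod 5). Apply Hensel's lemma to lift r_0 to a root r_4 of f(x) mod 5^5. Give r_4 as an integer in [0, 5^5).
r_4 = 3027 (mod 3125)

Hensel's recurrence: r_{i+1} = r_i − f(r_i)·(f′(r_i))^{-1} mod 5^{i+2}, with f′(x) = 2x. Iterate:
  r_0 = 2 (mod 5)
  r_1 = 2 (mod 25)
  r_2 = 27 (mod 125)
  r_3 = 527 (mod 625)
  r_4 = 3027 (mod 3125)
Final: r_4 = 3027, and one checks f(r_4) ≡ 0 mod 5^5.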